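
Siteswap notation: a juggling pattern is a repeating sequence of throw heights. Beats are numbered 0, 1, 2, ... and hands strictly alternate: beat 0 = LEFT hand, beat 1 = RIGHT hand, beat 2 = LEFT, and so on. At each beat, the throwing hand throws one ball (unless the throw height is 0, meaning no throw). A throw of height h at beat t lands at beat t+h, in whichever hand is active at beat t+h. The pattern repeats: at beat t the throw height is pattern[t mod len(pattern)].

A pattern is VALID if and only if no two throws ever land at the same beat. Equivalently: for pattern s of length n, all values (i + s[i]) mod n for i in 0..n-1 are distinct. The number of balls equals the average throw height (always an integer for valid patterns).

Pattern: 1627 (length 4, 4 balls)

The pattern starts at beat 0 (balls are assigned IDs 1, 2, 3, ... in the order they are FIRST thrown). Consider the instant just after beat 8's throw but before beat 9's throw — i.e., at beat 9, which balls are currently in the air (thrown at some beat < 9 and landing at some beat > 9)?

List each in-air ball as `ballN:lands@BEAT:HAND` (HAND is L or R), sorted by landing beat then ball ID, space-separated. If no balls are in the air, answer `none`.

Beat 0 (L): throw ball1 h=1 -> lands@1:R; in-air after throw: [b1@1:R]
Beat 1 (R): throw ball1 h=6 -> lands@7:R; in-air after throw: [b1@7:R]
Beat 2 (L): throw ball2 h=2 -> lands@4:L; in-air after throw: [b2@4:L b1@7:R]
Beat 3 (R): throw ball3 h=7 -> lands@10:L; in-air after throw: [b2@4:L b1@7:R b3@10:L]
Beat 4 (L): throw ball2 h=1 -> lands@5:R; in-air after throw: [b2@5:R b1@7:R b3@10:L]
Beat 5 (R): throw ball2 h=6 -> lands@11:R; in-air after throw: [b1@7:R b3@10:L b2@11:R]
Beat 6 (L): throw ball4 h=2 -> lands@8:L; in-air after throw: [b1@7:R b4@8:L b3@10:L b2@11:R]
Beat 7 (R): throw ball1 h=7 -> lands@14:L; in-air after throw: [b4@8:L b3@10:L b2@11:R b1@14:L]
Beat 8 (L): throw ball4 h=1 -> lands@9:R; in-air after throw: [b4@9:R b3@10:L b2@11:R b1@14:L]
Beat 9 (R): throw ball4 h=6 -> lands@15:R; in-air after throw: [b3@10:L b2@11:R b1@14:L b4@15:R]

Answer: ball3:lands@10:L ball2:lands@11:R ball1:lands@14:L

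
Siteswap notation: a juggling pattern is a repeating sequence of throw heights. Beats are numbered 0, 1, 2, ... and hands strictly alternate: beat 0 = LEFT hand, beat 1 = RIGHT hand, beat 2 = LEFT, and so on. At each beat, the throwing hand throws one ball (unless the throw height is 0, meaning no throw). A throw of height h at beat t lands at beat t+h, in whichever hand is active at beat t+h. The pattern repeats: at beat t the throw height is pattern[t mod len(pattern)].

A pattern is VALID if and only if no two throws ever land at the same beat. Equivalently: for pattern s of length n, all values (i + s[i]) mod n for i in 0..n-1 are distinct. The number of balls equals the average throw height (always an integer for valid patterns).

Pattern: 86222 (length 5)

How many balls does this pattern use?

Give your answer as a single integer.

Answer: 4

Derivation:
Pattern = [8, 6, 2, 2, 2], length n = 5
  position 0: throw height = 8, running sum = 8
  position 1: throw height = 6, running sum = 14
  position 2: throw height = 2, running sum = 16
  position 3: throw height = 2, running sum = 18
  position 4: throw height = 2, running sum = 20
Total sum = 20; balls = sum / n = 20 / 5 = 4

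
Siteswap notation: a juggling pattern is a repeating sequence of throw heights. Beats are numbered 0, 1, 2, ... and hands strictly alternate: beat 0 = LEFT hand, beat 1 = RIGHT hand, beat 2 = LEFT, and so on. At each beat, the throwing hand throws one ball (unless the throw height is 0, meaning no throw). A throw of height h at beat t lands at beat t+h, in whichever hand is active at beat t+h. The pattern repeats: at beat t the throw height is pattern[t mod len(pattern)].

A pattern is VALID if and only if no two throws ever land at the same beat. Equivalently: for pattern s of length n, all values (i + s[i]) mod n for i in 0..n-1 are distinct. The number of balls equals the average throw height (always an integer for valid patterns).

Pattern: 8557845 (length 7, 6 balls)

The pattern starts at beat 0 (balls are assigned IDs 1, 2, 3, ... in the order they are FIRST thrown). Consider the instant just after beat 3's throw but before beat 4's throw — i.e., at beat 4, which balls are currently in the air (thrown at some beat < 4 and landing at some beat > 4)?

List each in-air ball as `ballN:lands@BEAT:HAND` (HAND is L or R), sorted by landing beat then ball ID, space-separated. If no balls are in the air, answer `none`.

Answer: ball2:lands@6:L ball3:lands@7:R ball1:lands@8:L ball4:lands@10:L

Derivation:
Beat 0 (L): throw ball1 h=8 -> lands@8:L; in-air after throw: [b1@8:L]
Beat 1 (R): throw ball2 h=5 -> lands@6:L; in-air after throw: [b2@6:L b1@8:L]
Beat 2 (L): throw ball3 h=5 -> lands@7:R; in-air after throw: [b2@6:L b3@7:R b1@8:L]
Beat 3 (R): throw ball4 h=7 -> lands@10:L; in-air after throw: [b2@6:L b3@7:R b1@8:L b4@10:L]
Beat 4 (L): throw ball5 h=8 -> lands@12:L; in-air after throw: [b2@6:L b3@7:R b1@8:L b4@10:L b5@12:L]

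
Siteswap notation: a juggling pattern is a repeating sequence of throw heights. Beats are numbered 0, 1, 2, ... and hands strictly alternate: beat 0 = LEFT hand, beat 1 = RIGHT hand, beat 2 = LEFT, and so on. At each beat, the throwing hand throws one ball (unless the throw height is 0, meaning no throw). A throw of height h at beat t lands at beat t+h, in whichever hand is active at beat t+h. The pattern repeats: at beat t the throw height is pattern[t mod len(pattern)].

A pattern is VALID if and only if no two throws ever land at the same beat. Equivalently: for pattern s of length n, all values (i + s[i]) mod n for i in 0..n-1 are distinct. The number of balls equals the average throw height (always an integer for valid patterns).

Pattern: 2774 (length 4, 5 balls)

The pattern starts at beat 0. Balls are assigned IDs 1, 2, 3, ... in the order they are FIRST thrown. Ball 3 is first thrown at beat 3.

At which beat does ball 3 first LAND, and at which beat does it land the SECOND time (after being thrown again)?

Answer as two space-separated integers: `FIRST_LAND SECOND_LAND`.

Answer: 7 11

Derivation:
Beat 0 (L): throw ball1 h=2 -> lands@2:L; in-air after throw: [b1@2:L]
Beat 1 (R): throw ball2 h=7 -> lands@8:L; in-air after throw: [b1@2:L b2@8:L]
Beat 2 (L): throw ball1 h=7 -> lands@9:R; in-air after throw: [b2@8:L b1@9:R]
Beat 3 (R): throw ball3 h=4 -> lands@7:R; in-air after throw: [b3@7:R b2@8:L b1@9:R]
Beat 4 (L): throw ball4 h=2 -> lands@6:L; in-air after throw: [b4@6:L b3@7:R b2@8:L b1@9:R]
Beat 5 (R): throw ball5 h=7 -> lands@12:L; in-air after throw: [b4@6:L b3@7:R b2@8:L b1@9:R b5@12:L]
Beat 6 (L): throw ball4 h=7 -> lands@13:R; in-air after throw: [b3@7:R b2@8:L b1@9:R b5@12:L b4@13:R]
Beat 7 (R): throw ball3 h=4 -> lands@11:R; in-air after throw: [b2@8:L b1@9:R b3@11:R b5@12:L b4@13:R]
Beat 8 (L): throw ball2 h=2 -> lands@10:L; in-air after throw: [b1@9:R b2@10:L b3@11:R b5@12:L b4@13:R]
Beat 9 (R): throw ball1 h=7 -> lands@16:L; in-air after throw: [b2@10:L b3@11:R b5@12:L b4@13:R b1@16:L]
Beat 10 (L): throw ball2 h=7 -> lands@17:R; in-air after throw: [b3@11:R b5@12:L b4@13:R b1@16:L b2@17:R]
Beat 11 (R): throw ball3 h=4 -> lands@15:R; in-air after throw: [b5@12:L b4@13:R b3@15:R b1@16:L b2@17:R]
Ball 3: thrown@3 h=4 -> first land @7; rethrown@7 h=4 -> second land @11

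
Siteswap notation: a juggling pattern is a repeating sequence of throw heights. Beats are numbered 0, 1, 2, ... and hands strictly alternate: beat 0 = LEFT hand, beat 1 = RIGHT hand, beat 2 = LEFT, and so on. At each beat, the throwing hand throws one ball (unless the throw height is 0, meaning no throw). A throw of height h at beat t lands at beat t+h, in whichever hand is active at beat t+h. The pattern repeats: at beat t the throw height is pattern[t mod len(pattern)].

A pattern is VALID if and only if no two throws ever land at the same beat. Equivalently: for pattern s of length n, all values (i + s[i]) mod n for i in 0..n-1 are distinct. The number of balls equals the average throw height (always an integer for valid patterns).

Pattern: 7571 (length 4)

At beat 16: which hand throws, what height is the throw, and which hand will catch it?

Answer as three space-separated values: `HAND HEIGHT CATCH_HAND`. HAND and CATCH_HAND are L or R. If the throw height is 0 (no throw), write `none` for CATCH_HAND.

Answer: L 7 R

Derivation:
Beat 16: 16 mod 2 = 0, so hand = L
Throw height = pattern[16 mod 4] = pattern[0] = 7
Lands at beat 16+7=23, 23 mod 2 = 1, so catch hand = R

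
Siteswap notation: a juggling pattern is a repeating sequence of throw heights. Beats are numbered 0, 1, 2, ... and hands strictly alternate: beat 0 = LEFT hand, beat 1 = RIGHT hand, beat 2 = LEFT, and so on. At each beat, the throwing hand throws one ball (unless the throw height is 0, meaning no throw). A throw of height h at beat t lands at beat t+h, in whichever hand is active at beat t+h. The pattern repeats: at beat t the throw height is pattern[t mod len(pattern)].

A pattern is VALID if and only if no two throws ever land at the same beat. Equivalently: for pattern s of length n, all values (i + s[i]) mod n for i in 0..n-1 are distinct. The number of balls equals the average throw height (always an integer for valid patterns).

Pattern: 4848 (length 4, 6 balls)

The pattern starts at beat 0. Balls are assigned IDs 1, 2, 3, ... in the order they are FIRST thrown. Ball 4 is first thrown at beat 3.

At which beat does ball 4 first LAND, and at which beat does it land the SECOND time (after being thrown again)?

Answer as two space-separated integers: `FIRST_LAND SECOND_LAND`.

Beat 0 (L): throw ball1 h=4 -> lands@4:L; in-air after throw: [b1@4:L]
Beat 1 (R): throw ball2 h=8 -> lands@9:R; in-air after throw: [b1@4:L b2@9:R]
Beat 2 (L): throw ball3 h=4 -> lands@6:L; in-air after throw: [b1@4:L b3@6:L b2@9:R]
Beat 3 (R): throw ball4 h=8 -> lands@11:R; in-air after throw: [b1@4:L b3@6:L b2@9:R b4@11:R]
Beat 4 (L): throw ball1 h=4 -> lands@8:L; in-air after throw: [b3@6:L b1@8:L b2@9:R b4@11:R]
Beat 5 (R): throw ball5 h=8 -> lands@13:R; in-air after throw: [b3@6:L b1@8:L b2@9:R b4@11:R b5@13:R]
Beat 6 (L): throw ball3 h=4 -> lands@10:L; in-air after throw: [b1@8:L b2@9:R b3@10:L b4@11:R b5@13:R]
Beat 7 (R): throw ball6 h=8 -> lands@15:R; in-air after throw: [b1@8:L b2@9:R b3@10:L b4@11:R b5@13:R b6@15:R]
Beat 8 (L): throw ball1 h=4 -> lands@12:L; in-air after throw: [b2@9:R b3@10:L b4@11:R b1@12:L b5@13:R b6@15:R]
Beat 9 (R): throw ball2 h=8 -> lands@17:R; in-air after throw: [b3@10:L b4@11:R b1@12:L b5@13:R b6@15:R b2@17:R]
Beat 10 (L): throw ball3 h=4 -> lands@14:L; in-air after throw: [b4@11:R b1@12:L b5@13:R b3@14:L b6@15:R b2@17:R]
Beat 11 (R): throw ball4 h=8 -> lands@19:R; in-air after throw: [b1@12:L b5@13:R b3@14:L b6@15:R b2@17:R b4@19:R]
Beat 12 (L): throw ball1 h=4 -> lands@16:L; in-air after throw: [b5@13:R b3@14:L b6@15:R b1@16:L b2@17:R b4@19:R]
Beat 13 (R): throw ball5 h=8 -> lands@21:R; in-air after throw: [b3@14:L b6@15:R b1@16:L b2@17:R b4@19:R b5@21:R]
Beat 14 (L): throw ball3 h=4 -> lands@18:L; in-air after throw: [b6@15:R b1@16:L b2@17:R b3@18:L b4@19:R b5@21:R]
Beat 15 (R): throw ball6 h=8 -> lands@23:R; in-air after throw: [b1@16:L b2@17:R b3@18:L b4@19:R b5@21:R b6@23:R]
Beat 16 (L): throw ball1 h=4 -> lands@20:L; in-air after throw: [b2@17:R b3@18:L b4@19:R b1@20:L b5@21:R b6@23:R]
Ball 4: thrown@3 h=8 -> first land @11; rethrown@11 h=8 -> second land @19

Answer: 11 19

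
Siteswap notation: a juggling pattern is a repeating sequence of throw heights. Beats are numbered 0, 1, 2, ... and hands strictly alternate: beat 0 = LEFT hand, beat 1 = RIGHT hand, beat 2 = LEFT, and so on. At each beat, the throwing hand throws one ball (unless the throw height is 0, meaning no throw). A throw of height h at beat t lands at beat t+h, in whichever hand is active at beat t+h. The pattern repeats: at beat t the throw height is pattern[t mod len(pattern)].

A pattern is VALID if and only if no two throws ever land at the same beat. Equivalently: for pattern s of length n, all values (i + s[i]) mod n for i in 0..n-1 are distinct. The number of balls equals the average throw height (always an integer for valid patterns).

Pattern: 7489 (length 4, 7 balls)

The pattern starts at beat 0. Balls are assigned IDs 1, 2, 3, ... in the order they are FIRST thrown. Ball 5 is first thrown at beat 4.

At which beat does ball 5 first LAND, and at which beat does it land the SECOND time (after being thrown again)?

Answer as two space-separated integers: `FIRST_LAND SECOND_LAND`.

Beat 0 (L): throw ball1 h=7 -> lands@7:R; in-air after throw: [b1@7:R]
Beat 1 (R): throw ball2 h=4 -> lands@5:R; in-air after throw: [b2@5:R b1@7:R]
Beat 2 (L): throw ball3 h=8 -> lands@10:L; in-air after throw: [b2@5:R b1@7:R b3@10:L]
Beat 3 (R): throw ball4 h=9 -> lands@12:L; in-air after throw: [b2@5:R b1@7:R b3@10:L b4@12:L]
Beat 4 (L): throw ball5 h=7 -> lands@11:R; in-air after throw: [b2@5:R b1@7:R b3@10:L b5@11:R b4@12:L]
Beat 5 (R): throw ball2 h=4 -> lands@9:R; in-air after throw: [b1@7:R b2@9:R b3@10:L b5@11:R b4@12:L]
Beat 6 (L): throw ball6 h=8 -> lands@14:L; in-air after throw: [b1@7:R b2@9:R b3@10:L b5@11:R b4@12:L b6@14:L]
Beat 7 (R): throw ball1 h=9 -> lands@16:L; in-air after throw: [b2@9:R b3@10:L b5@11:R b4@12:L b6@14:L b1@16:L]
Beat 8 (L): throw ball7 h=7 -> lands@15:R; in-air after throw: [b2@9:R b3@10:L b5@11:R b4@12:L b6@14:L b7@15:R b1@16:L]
Beat 9 (R): throw ball2 h=4 -> lands@13:R; in-air after throw: [b3@10:L b5@11:R b4@12:L b2@13:R b6@14:L b7@15:R b1@16:L]
Beat 10 (L): throw ball3 h=8 -> lands@18:L; in-air after throw: [b5@11:R b4@12:L b2@13:R b6@14:L b7@15:R b1@16:L b3@18:L]
Beat 11 (R): throw ball5 h=9 -> lands@20:L; in-air after throw: [b4@12:L b2@13:R b6@14:L b7@15:R b1@16:L b3@18:L b5@20:L]
Beat 12 (L): throw ball4 h=7 -> lands@19:R; in-air after throw: [b2@13:R b6@14:L b7@15:R b1@16:L b3@18:L b4@19:R b5@20:L]
Ball 5: thrown@4 h=7 -> first land @11; rethrown@11 h=9 -> second land @20

Answer: 11 20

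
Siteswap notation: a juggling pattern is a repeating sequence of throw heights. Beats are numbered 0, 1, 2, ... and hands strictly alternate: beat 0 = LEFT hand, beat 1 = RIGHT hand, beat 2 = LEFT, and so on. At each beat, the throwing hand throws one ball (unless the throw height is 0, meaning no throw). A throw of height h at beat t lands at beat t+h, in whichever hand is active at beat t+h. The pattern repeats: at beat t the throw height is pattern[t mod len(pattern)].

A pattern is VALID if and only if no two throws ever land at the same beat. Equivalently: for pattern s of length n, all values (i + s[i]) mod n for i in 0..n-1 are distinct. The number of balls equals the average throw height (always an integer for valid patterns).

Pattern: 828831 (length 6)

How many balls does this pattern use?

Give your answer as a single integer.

Pattern = [8, 2, 8, 8, 3, 1], length n = 6
  position 0: throw height = 8, running sum = 8
  position 1: throw height = 2, running sum = 10
  position 2: throw height = 8, running sum = 18
  position 3: throw height = 8, running sum = 26
  position 4: throw height = 3, running sum = 29
  position 5: throw height = 1, running sum = 30
Total sum = 30; balls = sum / n = 30 / 6 = 5

Answer: 5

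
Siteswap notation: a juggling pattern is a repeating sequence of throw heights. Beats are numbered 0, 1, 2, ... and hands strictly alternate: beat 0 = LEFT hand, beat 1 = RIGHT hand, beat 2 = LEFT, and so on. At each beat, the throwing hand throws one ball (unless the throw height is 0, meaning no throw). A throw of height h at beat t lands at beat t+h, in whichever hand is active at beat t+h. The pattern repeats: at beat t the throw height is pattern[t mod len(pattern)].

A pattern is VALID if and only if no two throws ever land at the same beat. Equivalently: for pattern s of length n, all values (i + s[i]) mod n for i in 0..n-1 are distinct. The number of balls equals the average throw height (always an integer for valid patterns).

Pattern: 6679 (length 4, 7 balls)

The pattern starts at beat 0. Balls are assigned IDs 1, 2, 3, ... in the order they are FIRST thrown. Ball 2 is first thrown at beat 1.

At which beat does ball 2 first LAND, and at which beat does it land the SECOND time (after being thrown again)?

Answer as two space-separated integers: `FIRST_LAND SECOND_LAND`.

Answer: 7 16

Derivation:
Beat 0 (L): throw ball1 h=6 -> lands@6:L; in-air after throw: [b1@6:L]
Beat 1 (R): throw ball2 h=6 -> lands@7:R; in-air after throw: [b1@6:L b2@7:R]
Beat 2 (L): throw ball3 h=7 -> lands@9:R; in-air after throw: [b1@6:L b2@7:R b3@9:R]
Beat 3 (R): throw ball4 h=9 -> lands@12:L; in-air after throw: [b1@6:L b2@7:R b3@9:R b4@12:L]
Beat 4 (L): throw ball5 h=6 -> lands@10:L; in-air after throw: [b1@6:L b2@7:R b3@9:R b5@10:L b4@12:L]
Beat 5 (R): throw ball6 h=6 -> lands@11:R; in-air after throw: [b1@6:L b2@7:R b3@9:R b5@10:L b6@11:R b4@12:L]
Beat 6 (L): throw ball1 h=7 -> lands@13:R; in-air after throw: [b2@7:R b3@9:R b5@10:L b6@11:R b4@12:L b1@13:R]
Beat 7 (R): throw ball2 h=9 -> lands@16:L; in-air after throw: [b3@9:R b5@10:L b6@11:R b4@12:L b1@13:R b2@16:L]
Beat 8 (L): throw ball7 h=6 -> lands@14:L; in-air after throw: [b3@9:R b5@10:L b6@11:R b4@12:L b1@13:R b7@14:L b2@16:L]
Beat 9 (R): throw ball3 h=6 -> lands@15:R; in-air after throw: [b5@10:L b6@11:R b4@12:L b1@13:R b7@14:L b3@15:R b2@16:L]
Beat 10 (L): throw ball5 h=7 -> lands@17:R; in-air after throw: [b6@11:R b4@12:L b1@13:R b7@14:L b3@15:R b2@16:L b5@17:R]
Beat 11 (R): throw ball6 h=9 -> lands@20:L; in-air after throw: [b4@12:L b1@13:R b7@14:L b3@15:R b2@16:L b5@17:R b6@20:L]
Beat 12 (L): throw ball4 h=6 -> lands@18:L; in-air after throw: [b1@13:R b7@14:L b3@15:R b2@16:L b5@17:R b4@18:L b6@20:L]
Beat 13 (R): throw ball1 h=6 -> lands@19:R; in-air after throw: [b7@14:L b3@15:R b2@16:L b5@17:R b4@18:L b1@19:R b6@20:L]
Beat 14 (L): throw ball7 h=7 -> lands@21:R; in-air after throw: [b3@15:R b2@16:L b5@17:R b4@18:L b1@19:R b6@20:L b7@21:R]
Beat 15 (R): throw ball3 h=9 -> lands@24:L; in-air after throw: [b2@16:L b5@17:R b4@18:L b1@19:R b6@20:L b7@21:R b3@24:L]
Beat 16 (L): throw ball2 h=6 -> lands@22:L; in-air after throw: [b5@17:R b4@18:L b1@19:R b6@20:L b7@21:R b2@22:L b3@24:L]
Ball 2: thrown@1 h=6 -> first land @7; rethrown@7 h=9 -> second land @16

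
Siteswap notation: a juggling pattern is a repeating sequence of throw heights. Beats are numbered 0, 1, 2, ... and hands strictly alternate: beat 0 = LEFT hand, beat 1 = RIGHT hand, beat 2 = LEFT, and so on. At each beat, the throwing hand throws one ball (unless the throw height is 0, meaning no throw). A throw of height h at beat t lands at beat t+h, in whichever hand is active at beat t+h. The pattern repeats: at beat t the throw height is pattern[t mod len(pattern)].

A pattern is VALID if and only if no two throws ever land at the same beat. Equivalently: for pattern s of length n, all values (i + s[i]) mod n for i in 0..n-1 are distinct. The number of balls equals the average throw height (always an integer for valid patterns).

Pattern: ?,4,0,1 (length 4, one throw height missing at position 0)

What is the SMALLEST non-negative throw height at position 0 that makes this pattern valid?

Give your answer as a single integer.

i=0: s[i]=? (unknown)
i=1: (1 + 4) mod 4 = 1
i=2: (2 + 0) mod 4 = 2
i=3: (3 + 1) mod 4 = 0
Known residues: [0, 1, 2]; need a permutation of 0..3, so missing residue r = 3
Need (0 + s) mod 4 = 3; smallest s = (3 - 0) mod 4 = 3

Answer: 3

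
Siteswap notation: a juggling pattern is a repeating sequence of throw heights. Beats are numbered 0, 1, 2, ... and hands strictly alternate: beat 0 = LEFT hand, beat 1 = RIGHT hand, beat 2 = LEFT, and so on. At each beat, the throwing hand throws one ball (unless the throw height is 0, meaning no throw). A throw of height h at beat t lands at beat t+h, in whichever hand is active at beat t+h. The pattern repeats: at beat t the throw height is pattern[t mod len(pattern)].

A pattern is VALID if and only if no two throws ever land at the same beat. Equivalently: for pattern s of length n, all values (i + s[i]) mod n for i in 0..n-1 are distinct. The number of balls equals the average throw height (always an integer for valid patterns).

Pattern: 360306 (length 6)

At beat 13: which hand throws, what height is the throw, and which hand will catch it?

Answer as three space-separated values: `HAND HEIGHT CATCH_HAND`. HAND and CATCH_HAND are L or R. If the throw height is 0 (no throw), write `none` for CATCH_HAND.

Beat 13: 13 mod 2 = 1, so hand = R
Throw height = pattern[13 mod 6] = pattern[1] = 6
Lands at beat 13+6=19, 19 mod 2 = 1, so catch hand = R

Answer: R 6 R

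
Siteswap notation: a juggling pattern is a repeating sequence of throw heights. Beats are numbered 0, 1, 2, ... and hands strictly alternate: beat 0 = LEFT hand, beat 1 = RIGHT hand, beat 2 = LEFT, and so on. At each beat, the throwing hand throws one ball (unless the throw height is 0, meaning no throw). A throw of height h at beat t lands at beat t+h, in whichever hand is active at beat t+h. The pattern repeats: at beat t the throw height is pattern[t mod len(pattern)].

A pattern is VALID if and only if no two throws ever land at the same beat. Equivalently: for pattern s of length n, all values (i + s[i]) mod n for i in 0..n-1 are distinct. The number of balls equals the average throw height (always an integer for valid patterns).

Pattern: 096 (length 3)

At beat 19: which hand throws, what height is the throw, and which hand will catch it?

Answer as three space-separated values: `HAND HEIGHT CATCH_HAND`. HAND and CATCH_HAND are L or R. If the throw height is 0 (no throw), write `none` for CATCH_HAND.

Beat 19: 19 mod 2 = 1, so hand = R
Throw height = pattern[19 mod 3] = pattern[1] = 9
Lands at beat 19+9=28, 28 mod 2 = 0, so catch hand = L

Answer: R 9 L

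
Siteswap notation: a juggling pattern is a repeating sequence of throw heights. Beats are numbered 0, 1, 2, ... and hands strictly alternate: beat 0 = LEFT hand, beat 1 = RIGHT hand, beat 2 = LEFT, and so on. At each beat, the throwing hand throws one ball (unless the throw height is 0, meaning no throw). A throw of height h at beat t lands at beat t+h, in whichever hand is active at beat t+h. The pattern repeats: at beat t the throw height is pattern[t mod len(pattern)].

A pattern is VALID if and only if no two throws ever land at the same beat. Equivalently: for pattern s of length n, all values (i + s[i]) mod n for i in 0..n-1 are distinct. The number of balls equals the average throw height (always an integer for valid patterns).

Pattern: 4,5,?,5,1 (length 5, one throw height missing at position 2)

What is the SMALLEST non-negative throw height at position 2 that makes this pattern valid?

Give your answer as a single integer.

i=0: (0 + 4) mod 5 = 4
i=1: (1 + 5) mod 5 = 1
i=2: s[i]=? (unknown)
i=3: (3 + 5) mod 5 = 3
i=4: (4 + 1) mod 5 = 0
Known residues: [0, 1, 3, 4]; need a permutation of 0..4, so missing residue r = 2
Need (2 + s) mod 5 = 2; smallest s = (2 - 2) mod 5 = 0

Answer: 0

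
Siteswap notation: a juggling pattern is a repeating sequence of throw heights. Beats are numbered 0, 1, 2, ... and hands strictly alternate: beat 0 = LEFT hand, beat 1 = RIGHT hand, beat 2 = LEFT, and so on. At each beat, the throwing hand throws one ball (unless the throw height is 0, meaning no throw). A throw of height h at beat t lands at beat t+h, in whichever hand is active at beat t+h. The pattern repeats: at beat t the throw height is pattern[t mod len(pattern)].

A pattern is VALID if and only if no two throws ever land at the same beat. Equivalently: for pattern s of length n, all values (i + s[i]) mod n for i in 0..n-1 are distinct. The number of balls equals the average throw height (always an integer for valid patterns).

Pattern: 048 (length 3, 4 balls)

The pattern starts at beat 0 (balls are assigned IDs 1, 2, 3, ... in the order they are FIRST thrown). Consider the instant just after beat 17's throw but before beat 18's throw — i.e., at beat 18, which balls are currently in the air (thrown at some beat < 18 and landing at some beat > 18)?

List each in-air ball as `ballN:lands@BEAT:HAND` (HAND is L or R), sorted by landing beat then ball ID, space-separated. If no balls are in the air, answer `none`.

Answer: ball4:lands@19:R ball3:lands@20:L ball2:lands@22:L ball1:lands@25:R

Derivation:
Beat 1 (R): throw ball1 h=4 -> lands@5:R; in-air after throw: [b1@5:R]
Beat 2 (L): throw ball2 h=8 -> lands@10:L; in-air after throw: [b1@5:R b2@10:L]
Beat 4 (L): throw ball3 h=4 -> lands@8:L; in-air after throw: [b1@5:R b3@8:L b2@10:L]
Beat 5 (R): throw ball1 h=8 -> lands@13:R; in-air after throw: [b3@8:L b2@10:L b1@13:R]
Beat 7 (R): throw ball4 h=4 -> lands@11:R; in-air after throw: [b3@8:L b2@10:L b4@11:R b1@13:R]
Beat 8 (L): throw ball3 h=8 -> lands@16:L; in-air after throw: [b2@10:L b4@11:R b1@13:R b3@16:L]
Beat 10 (L): throw ball2 h=4 -> lands@14:L; in-air after throw: [b4@11:R b1@13:R b2@14:L b3@16:L]
Beat 11 (R): throw ball4 h=8 -> lands@19:R; in-air after throw: [b1@13:R b2@14:L b3@16:L b4@19:R]
Beat 13 (R): throw ball1 h=4 -> lands@17:R; in-air after throw: [b2@14:L b3@16:L b1@17:R b4@19:R]
Beat 14 (L): throw ball2 h=8 -> lands@22:L; in-air after throw: [b3@16:L b1@17:R b4@19:R b2@22:L]
Beat 16 (L): throw ball3 h=4 -> lands@20:L; in-air after throw: [b1@17:R b4@19:R b3@20:L b2@22:L]
Beat 17 (R): throw ball1 h=8 -> lands@25:R; in-air after throw: [b4@19:R b3@20:L b2@22:L b1@25:R]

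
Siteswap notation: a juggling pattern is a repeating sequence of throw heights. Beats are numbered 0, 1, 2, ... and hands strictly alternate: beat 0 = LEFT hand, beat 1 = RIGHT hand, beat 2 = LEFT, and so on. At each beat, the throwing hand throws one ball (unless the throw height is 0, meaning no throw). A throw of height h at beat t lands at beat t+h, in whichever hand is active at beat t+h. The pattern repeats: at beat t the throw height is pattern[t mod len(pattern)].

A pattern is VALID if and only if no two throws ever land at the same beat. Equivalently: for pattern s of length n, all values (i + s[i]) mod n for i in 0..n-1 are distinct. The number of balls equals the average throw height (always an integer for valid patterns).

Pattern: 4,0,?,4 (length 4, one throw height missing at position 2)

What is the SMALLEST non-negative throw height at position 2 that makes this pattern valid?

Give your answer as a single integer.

Answer: 0

Derivation:
i=0: (0 + 4) mod 4 = 0
i=1: (1 + 0) mod 4 = 1
i=2: s[i]=? (unknown)
i=3: (3 + 4) mod 4 = 3
Known residues: [0, 1, 3]; need a permutation of 0..3, so missing residue r = 2
Need (2 + s) mod 4 = 2; smallest s = (2 - 2) mod 4 = 0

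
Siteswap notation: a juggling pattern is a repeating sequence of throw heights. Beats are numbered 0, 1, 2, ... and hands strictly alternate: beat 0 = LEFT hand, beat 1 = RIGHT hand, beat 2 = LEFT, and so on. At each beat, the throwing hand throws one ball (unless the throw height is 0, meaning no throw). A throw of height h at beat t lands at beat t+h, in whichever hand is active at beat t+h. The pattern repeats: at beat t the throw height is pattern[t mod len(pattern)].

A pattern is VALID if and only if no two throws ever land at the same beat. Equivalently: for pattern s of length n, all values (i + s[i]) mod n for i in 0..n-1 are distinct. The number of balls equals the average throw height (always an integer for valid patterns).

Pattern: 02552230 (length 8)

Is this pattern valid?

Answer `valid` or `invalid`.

Answer: invalid

Derivation:
i=0: (i + s[i]) mod n = (0 + 0) mod 8 = 0
i=1: (i + s[i]) mod n = (1 + 2) mod 8 = 3
i=2: (i + s[i]) mod n = (2 + 5) mod 8 = 7
i=3: (i + s[i]) mod n = (3 + 5) mod 8 = 0
i=4: (i + s[i]) mod n = (4 + 2) mod 8 = 6
i=5: (i + s[i]) mod n = (5 + 2) mod 8 = 7
i=6: (i + s[i]) mod n = (6 + 3) mod 8 = 1
i=7: (i + s[i]) mod n = (7 + 0) mod 8 = 7
Residues: [0, 3, 7, 0, 6, 7, 1, 7], distinct: False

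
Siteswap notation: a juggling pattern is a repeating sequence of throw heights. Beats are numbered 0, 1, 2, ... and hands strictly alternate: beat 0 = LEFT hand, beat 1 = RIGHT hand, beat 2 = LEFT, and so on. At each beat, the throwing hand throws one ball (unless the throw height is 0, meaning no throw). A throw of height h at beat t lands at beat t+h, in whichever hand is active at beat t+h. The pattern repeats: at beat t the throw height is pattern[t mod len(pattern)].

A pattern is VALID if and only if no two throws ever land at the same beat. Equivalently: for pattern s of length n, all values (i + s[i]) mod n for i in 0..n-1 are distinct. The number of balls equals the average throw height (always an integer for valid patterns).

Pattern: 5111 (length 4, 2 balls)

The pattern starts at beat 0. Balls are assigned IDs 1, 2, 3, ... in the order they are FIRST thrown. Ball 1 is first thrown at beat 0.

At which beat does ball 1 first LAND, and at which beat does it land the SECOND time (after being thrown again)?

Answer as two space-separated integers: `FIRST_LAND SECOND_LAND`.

Answer: 5 6

Derivation:
Beat 0 (L): throw ball1 h=5 -> lands@5:R; in-air after throw: [b1@5:R]
Beat 1 (R): throw ball2 h=1 -> lands@2:L; in-air after throw: [b2@2:L b1@5:R]
Beat 2 (L): throw ball2 h=1 -> lands@3:R; in-air after throw: [b2@3:R b1@5:R]
Beat 3 (R): throw ball2 h=1 -> lands@4:L; in-air after throw: [b2@4:L b1@5:R]
Beat 4 (L): throw ball2 h=5 -> lands@9:R; in-air after throw: [b1@5:R b2@9:R]
Beat 5 (R): throw ball1 h=1 -> lands@6:L; in-air after throw: [b1@6:L b2@9:R]
Beat 6 (L): throw ball1 h=1 -> lands@7:R; in-air after throw: [b1@7:R b2@9:R]
Ball 1: thrown@0 h=5 -> first land @5; rethrown@5 h=1 -> second land @6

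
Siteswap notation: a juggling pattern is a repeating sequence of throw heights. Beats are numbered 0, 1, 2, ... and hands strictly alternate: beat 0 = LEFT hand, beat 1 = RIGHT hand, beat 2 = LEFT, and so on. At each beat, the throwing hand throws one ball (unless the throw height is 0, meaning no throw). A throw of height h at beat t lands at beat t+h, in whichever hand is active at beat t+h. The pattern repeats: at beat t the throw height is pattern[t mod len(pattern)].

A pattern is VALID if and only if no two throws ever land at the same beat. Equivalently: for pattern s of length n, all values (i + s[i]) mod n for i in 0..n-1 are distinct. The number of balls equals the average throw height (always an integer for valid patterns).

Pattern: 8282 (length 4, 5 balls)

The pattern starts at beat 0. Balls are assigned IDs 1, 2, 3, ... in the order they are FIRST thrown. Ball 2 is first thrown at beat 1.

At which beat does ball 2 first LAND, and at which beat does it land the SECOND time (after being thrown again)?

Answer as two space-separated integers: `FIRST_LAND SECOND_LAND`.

Answer: 3 5

Derivation:
Beat 0 (L): throw ball1 h=8 -> lands@8:L; in-air after throw: [b1@8:L]
Beat 1 (R): throw ball2 h=2 -> lands@3:R; in-air after throw: [b2@3:R b1@8:L]
Beat 2 (L): throw ball3 h=8 -> lands@10:L; in-air after throw: [b2@3:R b1@8:L b3@10:L]
Beat 3 (R): throw ball2 h=2 -> lands@5:R; in-air after throw: [b2@5:R b1@8:L b3@10:L]
Beat 4 (L): throw ball4 h=8 -> lands@12:L; in-air after throw: [b2@5:R b1@8:L b3@10:L b4@12:L]
Beat 5 (R): throw ball2 h=2 -> lands@7:R; in-air after throw: [b2@7:R b1@8:L b3@10:L b4@12:L]
Ball 2: thrown@1 h=2 -> first land @3; rethrown@3 h=2 -> second land @5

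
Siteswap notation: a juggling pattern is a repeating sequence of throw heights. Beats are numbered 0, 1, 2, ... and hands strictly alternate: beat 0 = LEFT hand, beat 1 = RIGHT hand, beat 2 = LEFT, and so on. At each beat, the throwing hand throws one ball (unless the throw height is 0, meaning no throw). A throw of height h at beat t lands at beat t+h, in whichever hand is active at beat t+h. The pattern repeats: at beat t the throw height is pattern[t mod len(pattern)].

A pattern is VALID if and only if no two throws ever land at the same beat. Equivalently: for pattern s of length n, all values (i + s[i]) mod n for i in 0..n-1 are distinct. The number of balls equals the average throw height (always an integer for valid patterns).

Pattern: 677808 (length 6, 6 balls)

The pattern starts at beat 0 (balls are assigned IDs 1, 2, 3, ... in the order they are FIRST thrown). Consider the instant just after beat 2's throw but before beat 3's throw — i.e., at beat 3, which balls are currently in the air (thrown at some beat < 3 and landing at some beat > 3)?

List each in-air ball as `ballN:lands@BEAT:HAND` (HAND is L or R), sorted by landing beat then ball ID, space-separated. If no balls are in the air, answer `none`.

Answer: ball1:lands@6:L ball2:lands@8:L ball3:lands@9:R

Derivation:
Beat 0 (L): throw ball1 h=6 -> lands@6:L; in-air after throw: [b1@6:L]
Beat 1 (R): throw ball2 h=7 -> lands@8:L; in-air after throw: [b1@6:L b2@8:L]
Beat 2 (L): throw ball3 h=7 -> lands@9:R; in-air after throw: [b1@6:L b2@8:L b3@9:R]
Beat 3 (R): throw ball4 h=8 -> lands@11:R; in-air after throw: [b1@6:L b2@8:L b3@9:R b4@11:R]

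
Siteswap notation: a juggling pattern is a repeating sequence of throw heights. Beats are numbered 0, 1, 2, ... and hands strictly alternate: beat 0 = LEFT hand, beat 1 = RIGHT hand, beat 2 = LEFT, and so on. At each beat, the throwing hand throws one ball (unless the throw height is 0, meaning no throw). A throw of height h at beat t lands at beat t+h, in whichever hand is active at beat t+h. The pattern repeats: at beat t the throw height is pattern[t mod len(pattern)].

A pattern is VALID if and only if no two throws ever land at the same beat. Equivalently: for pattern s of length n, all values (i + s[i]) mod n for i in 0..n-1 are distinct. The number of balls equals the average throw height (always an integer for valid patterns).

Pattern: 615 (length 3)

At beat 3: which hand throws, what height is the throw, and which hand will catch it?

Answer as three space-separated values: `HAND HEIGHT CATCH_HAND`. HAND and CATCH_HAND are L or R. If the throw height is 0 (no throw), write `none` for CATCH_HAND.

Answer: R 6 R

Derivation:
Beat 3: 3 mod 2 = 1, so hand = R
Throw height = pattern[3 mod 3] = pattern[0] = 6
Lands at beat 3+6=9, 9 mod 2 = 1, so catch hand = R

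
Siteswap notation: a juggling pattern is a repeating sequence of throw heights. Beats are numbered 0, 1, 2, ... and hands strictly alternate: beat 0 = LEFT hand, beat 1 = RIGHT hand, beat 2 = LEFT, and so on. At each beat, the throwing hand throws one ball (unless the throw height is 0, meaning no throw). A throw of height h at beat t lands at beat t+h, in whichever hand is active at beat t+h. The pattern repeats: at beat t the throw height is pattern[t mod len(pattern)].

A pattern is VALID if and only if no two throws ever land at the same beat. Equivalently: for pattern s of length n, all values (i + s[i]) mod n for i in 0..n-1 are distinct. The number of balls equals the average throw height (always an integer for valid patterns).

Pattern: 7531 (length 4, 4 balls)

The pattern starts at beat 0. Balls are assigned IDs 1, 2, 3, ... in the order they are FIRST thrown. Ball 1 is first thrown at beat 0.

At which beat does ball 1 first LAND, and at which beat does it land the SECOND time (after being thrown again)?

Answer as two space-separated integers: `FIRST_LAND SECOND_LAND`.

Answer: 7 8

Derivation:
Beat 0 (L): throw ball1 h=7 -> lands@7:R; in-air after throw: [b1@7:R]
Beat 1 (R): throw ball2 h=5 -> lands@6:L; in-air after throw: [b2@6:L b1@7:R]
Beat 2 (L): throw ball3 h=3 -> lands@5:R; in-air after throw: [b3@5:R b2@6:L b1@7:R]
Beat 3 (R): throw ball4 h=1 -> lands@4:L; in-air after throw: [b4@4:L b3@5:R b2@6:L b1@7:R]
Beat 4 (L): throw ball4 h=7 -> lands@11:R; in-air after throw: [b3@5:R b2@6:L b1@7:R b4@11:R]
Beat 5 (R): throw ball3 h=5 -> lands@10:L; in-air after throw: [b2@6:L b1@7:R b3@10:L b4@11:R]
Beat 6 (L): throw ball2 h=3 -> lands@9:R; in-air after throw: [b1@7:R b2@9:R b3@10:L b4@11:R]
Beat 7 (R): throw ball1 h=1 -> lands@8:L; in-air after throw: [b1@8:L b2@9:R b3@10:L b4@11:R]
Beat 8 (L): throw ball1 h=7 -> lands@15:R; in-air after throw: [b2@9:R b3@10:L b4@11:R b1@15:R]
Ball 1: thrown@0 h=7 -> first land @7; rethrown@7 h=1 -> second land @8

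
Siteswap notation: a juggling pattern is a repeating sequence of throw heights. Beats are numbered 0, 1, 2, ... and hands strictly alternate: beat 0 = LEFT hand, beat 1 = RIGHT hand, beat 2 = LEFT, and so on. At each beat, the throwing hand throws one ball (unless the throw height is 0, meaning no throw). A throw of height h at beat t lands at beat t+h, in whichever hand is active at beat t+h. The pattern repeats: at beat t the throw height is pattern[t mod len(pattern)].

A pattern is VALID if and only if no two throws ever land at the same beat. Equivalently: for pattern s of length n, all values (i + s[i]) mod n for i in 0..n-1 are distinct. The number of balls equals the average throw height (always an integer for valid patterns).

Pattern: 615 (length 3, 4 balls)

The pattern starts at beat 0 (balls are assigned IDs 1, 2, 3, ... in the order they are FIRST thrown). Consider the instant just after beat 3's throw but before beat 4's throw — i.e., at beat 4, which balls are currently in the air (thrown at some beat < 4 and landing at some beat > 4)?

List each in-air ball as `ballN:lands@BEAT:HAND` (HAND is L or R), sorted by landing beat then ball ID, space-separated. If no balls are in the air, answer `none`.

Answer: ball1:lands@6:L ball2:lands@7:R ball3:lands@9:R

Derivation:
Beat 0 (L): throw ball1 h=6 -> lands@6:L; in-air after throw: [b1@6:L]
Beat 1 (R): throw ball2 h=1 -> lands@2:L; in-air after throw: [b2@2:L b1@6:L]
Beat 2 (L): throw ball2 h=5 -> lands@7:R; in-air after throw: [b1@6:L b2@7:R]
Beat 3 (R): throw ball3 h=6 -> lands@9:R; in-air after throw: [b1@6:L b2@7:R b3@9:R]
Beat 4 (L): throw ball4 h=1 -> lands@5:R; in-air after throw: [b4@5:R b1@6:L b2@7:R b3@9:R]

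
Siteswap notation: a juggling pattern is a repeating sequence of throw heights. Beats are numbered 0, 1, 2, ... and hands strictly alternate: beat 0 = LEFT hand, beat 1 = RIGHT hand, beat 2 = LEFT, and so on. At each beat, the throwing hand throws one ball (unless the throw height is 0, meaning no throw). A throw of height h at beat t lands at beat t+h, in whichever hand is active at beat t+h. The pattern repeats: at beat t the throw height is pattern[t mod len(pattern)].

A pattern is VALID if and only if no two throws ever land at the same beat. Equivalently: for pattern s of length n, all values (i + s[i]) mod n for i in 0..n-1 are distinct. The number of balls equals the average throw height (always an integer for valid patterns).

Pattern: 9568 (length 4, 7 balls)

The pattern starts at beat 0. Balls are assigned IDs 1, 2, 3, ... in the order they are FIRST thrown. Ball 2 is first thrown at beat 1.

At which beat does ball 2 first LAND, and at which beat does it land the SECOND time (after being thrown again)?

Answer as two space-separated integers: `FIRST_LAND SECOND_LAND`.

Answer: 6 12

Derivation:
Beat 0 (L): throw ball1 h=9 -> lands@9:R; in-air after throw: [b1@9:R]
Beat 1 (R): throw ball2 h=5 -> lands@6:L; in-air after throw: [b2@6:L b1@9:R]
Beat 2 (L): throw ball3 h=6 -> lands@8:L; in-air after throw: [b2@6:L b3@8:L b1@9:R]
Beat 3 (R): throw ball4 h=8 -> lands@11:R; in-air after throw: [b2@6:L b3@8:L b1@9:R b4@11:R]
Beat 4 (L): throw ball5 h=9 -> lands@13:R; in-air after throw: [b2@6:L b3@8:L b1@9:R b4@11:R b5@13:R]
Beat 5 (R): throw ball6 h=5 -> lands@10:L; in-air after throw: [b2@6:L b3@8:L b1@9:R b6@10:L b4@11:R b5@13:R]
Beat 6 (L): throw ball2 h=6 -> lands@12:L; in-air after throw: [b3@8:L b1@9:R b6@10:L b4@11:R b2@12:L b5@13:R]
Beat 7 (R): throw ball7 h=8 -> lands@15:R; in-air after throw: [b3@8:L b1@9:R b6@10:L b4@11:R b2@12:L b5@13:R b7@15:R]
Beat 8 (L): throw ball3 h=9 -> lands@17:R; in-air after throw: [b1@9:R b6@10:L b4@11:R b2@12:L b5@13:R b7@15:R b3@17:R]
Beat 9 (R): throw ball1 h=5 -> lands@14:L; in-air after throw: [b6@10:L b4@11:R b2@12:L b5@13:R b1@14:L b7@15:R b3@17:R]
Beat 10 (L): throw ball6 h=6 -> lands@16:L; in-air after throw: [b4@11:R b2@12:L b5@13:R b1@14:L b7@15:R b6@16:L b3@17:R]
Beat 11 (R): throw ball4 h=8 -> lands@19:R; in-air after throw: [b2@12:L b5@13:R b1@14:L b7@15:R b6@16:L b3@17:R b4@19:R]
Beat 12 (L): throw ball2 h=9 -> lands@21:R; in-air after throw: [b5@13:R b1@14:L b7@15:R b6@16:L b3@17:R b4@19:R b2@21:R]
Ball 2: thrown@1 h=5 -> first land @6; rethrown@6 h=6 -> second land @12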